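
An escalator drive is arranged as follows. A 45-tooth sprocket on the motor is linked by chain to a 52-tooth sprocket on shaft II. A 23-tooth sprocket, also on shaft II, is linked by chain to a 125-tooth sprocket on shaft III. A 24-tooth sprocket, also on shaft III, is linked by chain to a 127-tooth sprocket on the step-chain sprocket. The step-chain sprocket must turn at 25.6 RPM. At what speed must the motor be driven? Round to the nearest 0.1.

Overall ratio R = 1.1556 × 5.4348 × 5.2917 = 33.233.
Required input speed = output speed × R = 25.6 × 33.233 = 850.76 RPM.

850.8 RPM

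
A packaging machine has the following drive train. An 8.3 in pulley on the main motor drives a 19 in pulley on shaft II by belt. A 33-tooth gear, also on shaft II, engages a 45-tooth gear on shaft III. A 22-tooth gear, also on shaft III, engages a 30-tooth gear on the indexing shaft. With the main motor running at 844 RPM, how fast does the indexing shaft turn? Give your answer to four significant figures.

198.3 RPM

Belt: ratio = 19/8.3 = 2.2892, so shaft II turns at 844 / 2.2892 = 368.69 RPM.
Gear mesh: ratio = 45/33 = 1.3636, so shaft III turns at 368.69 / 1.3636 = 270.38 RPM.
Gear mesh: ratio = 30/22 = 1.3636, so the indexing shaft turns at 270.38 / 1.3636 = 198.28 RPM.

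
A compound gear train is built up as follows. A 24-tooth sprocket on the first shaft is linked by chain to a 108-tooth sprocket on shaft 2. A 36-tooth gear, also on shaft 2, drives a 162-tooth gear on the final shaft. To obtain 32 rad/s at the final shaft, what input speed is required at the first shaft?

Overall ratio R = 4.5 × 4.5 = 20.25.
Required input speed = output speed × R = 32 × 20.25 = 648 rad/s.

648 rad/s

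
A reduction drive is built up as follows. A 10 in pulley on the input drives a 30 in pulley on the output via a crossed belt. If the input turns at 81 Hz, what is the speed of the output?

27 Hz

Belt: ratio = 30/10 = 3, so the output turns at 81 / 3 = 27 Hz.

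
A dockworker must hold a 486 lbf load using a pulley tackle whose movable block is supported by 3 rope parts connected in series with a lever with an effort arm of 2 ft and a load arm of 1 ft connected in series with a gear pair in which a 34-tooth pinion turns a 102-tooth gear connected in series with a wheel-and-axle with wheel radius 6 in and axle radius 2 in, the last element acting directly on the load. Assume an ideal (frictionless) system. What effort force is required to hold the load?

9 lbf

Block-and-tackle MA = number of supporting rope parts = 3.
Lever MA = effort arm / load arm = 2/1 = 2.
Gear pair MA = 102/34 = 3.
Wheel-and-axle MA = R/r = 6/2 = 3.
Combined ideal MA = 3 × 2 × 3 × 3 = 54.
Effort = load / MA = 486 / 54 = 9 lbf.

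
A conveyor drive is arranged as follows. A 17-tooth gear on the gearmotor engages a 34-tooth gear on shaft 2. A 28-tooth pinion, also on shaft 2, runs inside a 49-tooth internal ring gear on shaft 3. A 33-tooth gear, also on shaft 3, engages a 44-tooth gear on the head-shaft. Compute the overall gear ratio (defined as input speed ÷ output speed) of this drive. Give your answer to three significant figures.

4.67

Each stage contributes driven/driver: gear mesh 34/17 = 2, internal gear 49/28 = 1.75, gear mesh 44/33 = 1.3333.
Overall: 2 × 1.75 × 1.3333 = 4.6667.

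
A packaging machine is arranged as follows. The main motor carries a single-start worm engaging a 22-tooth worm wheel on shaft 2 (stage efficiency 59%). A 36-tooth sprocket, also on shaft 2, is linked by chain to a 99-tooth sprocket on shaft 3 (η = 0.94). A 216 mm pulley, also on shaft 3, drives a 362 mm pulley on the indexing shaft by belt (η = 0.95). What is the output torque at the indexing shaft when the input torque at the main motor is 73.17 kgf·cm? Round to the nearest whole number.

Worm: ratio = 22/1 = 22; torque at shaft 2 = 73.17 × 22 × 0.59 = 949.75 kgf·cm.
Chain: ratio = 99/36 = 2.75; torque at shaft 3 = 949.75 × 2.75 × 0.94 = 2455.1 kgf·cm.
Belt: ratio = 362/216 = 1.6759; torque at the indexing shaft = 2455.1 × 1.6759 × 0.95 = 3908.8 kgf·cm.

3909 kgf·cm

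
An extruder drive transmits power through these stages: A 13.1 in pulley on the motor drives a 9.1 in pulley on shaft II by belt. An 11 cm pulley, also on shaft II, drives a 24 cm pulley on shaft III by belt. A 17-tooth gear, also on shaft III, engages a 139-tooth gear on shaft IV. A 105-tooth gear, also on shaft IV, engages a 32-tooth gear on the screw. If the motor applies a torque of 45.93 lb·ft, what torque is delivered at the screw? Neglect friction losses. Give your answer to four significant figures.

173.5 lb·ft

belt 9.1/13.1 = 0.69466 → τ = 45.93·0.69466 = 31.906 lb·ft
belt 24/11 = 2.1818 → τ = 31.906·2.1818 = 69.612 lb·ft
gear mesh 139/17 = 8.1765 → τ = 69.612·8.1765 = 569.18 lb·ft
gear mesh 32/105 = 0.30476 → τ = 569.18·0.30476 = 173.46 lb·ft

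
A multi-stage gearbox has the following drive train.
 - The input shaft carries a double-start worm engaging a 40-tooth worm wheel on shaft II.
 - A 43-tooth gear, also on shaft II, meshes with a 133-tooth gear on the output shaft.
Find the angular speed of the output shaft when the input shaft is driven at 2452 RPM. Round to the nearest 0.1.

39.6 RPM

Worm: ratio = 40/2 = 20, so shaft II turns at 2452 / 20 = 122.6 RPM.
Gear mesh: ratio = 133/43 = 3.093, so the output shaft turns at 122.6 / 3.093 = 39.638 RPM.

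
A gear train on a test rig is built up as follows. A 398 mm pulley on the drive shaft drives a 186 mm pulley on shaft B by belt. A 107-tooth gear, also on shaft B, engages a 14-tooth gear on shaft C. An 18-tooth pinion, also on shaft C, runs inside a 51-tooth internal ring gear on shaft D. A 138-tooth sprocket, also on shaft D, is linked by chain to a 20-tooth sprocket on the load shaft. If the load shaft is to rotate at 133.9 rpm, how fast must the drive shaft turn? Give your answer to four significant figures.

3.362 rpm

Overall ratio R = 0.46734 × 0.13084 × 2.8333 × 0.14493 = 0.025109.
Required input speed = output speed × R = 133.9 × 0.025109 = 3.362 rpm.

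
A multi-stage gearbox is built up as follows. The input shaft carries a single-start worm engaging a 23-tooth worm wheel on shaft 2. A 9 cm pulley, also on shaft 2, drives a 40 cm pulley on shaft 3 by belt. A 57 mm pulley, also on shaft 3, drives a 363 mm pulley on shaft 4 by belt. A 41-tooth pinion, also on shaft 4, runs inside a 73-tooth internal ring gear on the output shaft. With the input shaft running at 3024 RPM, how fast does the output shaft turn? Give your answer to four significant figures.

2.609 RPM

the input shaft → shaft 2 (worm, 23/1): 3024 ÷ 23 = 131.48 RPM
shaft 2 → shaft 3 (belt, 40/9): 131.48 ÷ 4.4444 = 29.583 RPM
shaft 3 → shaft 4 (belt, 363/57): 29.583 ÷ 6.3684 = 4.6452 RPM
shaft 4 → the output shaft (internal gear, 73/41): 4.6452 ÷ 1.7805 = 2.6089 RPM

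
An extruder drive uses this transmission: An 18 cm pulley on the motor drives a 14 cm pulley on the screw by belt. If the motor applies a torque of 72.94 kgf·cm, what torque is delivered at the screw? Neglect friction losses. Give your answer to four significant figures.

belt 14/18 = 0.77778 → τ = 72.94·0.77778 = 56.731 kgf·cm

56.73 kgf·cm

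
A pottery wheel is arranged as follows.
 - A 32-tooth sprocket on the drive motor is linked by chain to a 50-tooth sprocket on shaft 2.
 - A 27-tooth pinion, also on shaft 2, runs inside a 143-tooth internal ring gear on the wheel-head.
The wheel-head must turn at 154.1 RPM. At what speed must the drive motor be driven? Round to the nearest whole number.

1275 RPM

Overall ratio R = 1.5625 × 5.2963 = 8.2755.
Required input speed = output speed × R = 154.1 × 8.2755 = 1275.2 RPM.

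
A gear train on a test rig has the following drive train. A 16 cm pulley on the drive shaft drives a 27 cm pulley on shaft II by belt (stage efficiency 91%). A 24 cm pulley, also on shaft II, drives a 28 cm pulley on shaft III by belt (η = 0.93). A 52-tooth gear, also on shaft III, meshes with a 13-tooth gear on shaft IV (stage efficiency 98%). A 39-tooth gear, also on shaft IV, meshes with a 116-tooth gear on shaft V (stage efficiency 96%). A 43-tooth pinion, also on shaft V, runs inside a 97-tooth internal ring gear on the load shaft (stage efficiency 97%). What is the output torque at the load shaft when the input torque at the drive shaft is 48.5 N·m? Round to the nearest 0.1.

123.7 N·m

belt 27/16 = 1.6875 → τ = 48.5·1.6875·0.91 = 74.478 N·m
belt 28/24 = 1.1667 → τ = 74.478·1.1667·0.93 = 80.808 N·m
gear mesh 13/52 = 0.25 → τ = 80.808·0.25·0.98 = 19.798 N·m
gear mesh 116/39 = 2.9744 → τ = 19.798·2.9744·0.96 = 56.531 N·m
internal gear 97/43 = 2.2558 → τ = 56.531·2.2558·0.97 = 123.7 N·m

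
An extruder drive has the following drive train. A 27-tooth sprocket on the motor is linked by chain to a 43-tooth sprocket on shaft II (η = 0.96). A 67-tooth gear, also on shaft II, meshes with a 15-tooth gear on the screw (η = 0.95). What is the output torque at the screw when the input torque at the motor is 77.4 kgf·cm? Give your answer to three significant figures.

25.2 kgf·cm

Chain: ratio = 43/27 = 1.5926; torque at shaft II = 77.4 × 1.5926 × 0.96 = 118.34 kgf·cm.
Gear mesh: ratio = 15/67 = 0.22388; torque at the screw = 118.34 × 0.22388 × 0.95 = 25.168 kgf·cm.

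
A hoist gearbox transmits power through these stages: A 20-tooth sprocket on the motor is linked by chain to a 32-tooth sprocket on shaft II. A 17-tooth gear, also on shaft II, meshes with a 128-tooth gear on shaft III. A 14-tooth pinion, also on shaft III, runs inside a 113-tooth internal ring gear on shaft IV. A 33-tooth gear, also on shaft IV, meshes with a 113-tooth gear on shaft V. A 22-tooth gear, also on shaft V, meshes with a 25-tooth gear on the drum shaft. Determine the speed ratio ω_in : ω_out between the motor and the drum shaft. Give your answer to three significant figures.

Each stage contributes driven/driver: chain 32/20 = 1.6, gear mesh 128/17 = 7.5294, internal gear 113/14 = 8.0714, gear mesh 113/33 = 3.4242, gear mesh 25/22 = 1.1364.
Overall: 1.6 × 7.5294 × 8.0714 × 3.4242 × 1.1364 = 378.37.

378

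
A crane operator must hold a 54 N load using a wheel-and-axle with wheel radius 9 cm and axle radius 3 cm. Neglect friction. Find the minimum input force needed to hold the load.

Wheel-and-axle MA = R/r = 9/3 = 3.
Effort = load / MA = 54 / 3 = 18 N.

18 N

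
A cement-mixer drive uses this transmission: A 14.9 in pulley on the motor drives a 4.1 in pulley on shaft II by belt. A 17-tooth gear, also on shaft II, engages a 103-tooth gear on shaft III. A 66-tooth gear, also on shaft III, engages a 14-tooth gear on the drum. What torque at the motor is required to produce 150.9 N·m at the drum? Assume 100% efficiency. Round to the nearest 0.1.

Overall ratio R = 0.27517 × 6.0588 × 0.21212 = 0.35365.
Input torque = output torque / R = 150.9 / 0.35365 = 426.7 N·m.

426.7 N·m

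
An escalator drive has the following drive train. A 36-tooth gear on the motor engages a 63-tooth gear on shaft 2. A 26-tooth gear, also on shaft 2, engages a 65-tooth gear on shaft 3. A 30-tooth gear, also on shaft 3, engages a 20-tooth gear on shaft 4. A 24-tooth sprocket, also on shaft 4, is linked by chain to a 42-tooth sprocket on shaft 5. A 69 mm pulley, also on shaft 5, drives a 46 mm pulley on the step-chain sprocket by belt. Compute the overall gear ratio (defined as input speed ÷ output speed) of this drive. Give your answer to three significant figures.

3.40

Each stage contributes driven/driver: gear mesh 63/36 = 1.75, gear mesh 65/26 = 2.5, gear mesh 20/30 = 0.66667, chain 42/24 = 1.75, belt 46/69 = 0.66667.
Overall: 1.75 × 2.5 × 0.66667 × 1.75 × 0.66667 = 3.4028.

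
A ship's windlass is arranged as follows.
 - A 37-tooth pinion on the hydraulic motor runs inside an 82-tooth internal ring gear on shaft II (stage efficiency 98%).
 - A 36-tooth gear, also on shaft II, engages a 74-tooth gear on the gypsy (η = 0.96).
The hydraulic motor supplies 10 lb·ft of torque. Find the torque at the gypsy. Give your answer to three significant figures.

42.9 lb·ft

internal gear 82/37 = 2.2162 → τ = 10·2.2162·0.98 = 21.719 lb·ft
gear mesh 74/36 = 2.0556 → τ = 21.719·2.0556·0.96 = 42.859 lb·ft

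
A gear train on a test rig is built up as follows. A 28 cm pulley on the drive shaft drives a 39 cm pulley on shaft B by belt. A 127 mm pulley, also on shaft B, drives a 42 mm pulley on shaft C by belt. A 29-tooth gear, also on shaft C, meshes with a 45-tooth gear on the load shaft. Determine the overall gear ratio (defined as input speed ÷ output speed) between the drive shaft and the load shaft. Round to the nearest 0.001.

0.715

Each stage contributes driven/driver: belt 39/28 = 1.3929, belt 42/127 = 0.33071, gear mesh 45/29 = 1.5517.
Overall: 1.3929 × 0.33071 × 1.5517 = 0.71477.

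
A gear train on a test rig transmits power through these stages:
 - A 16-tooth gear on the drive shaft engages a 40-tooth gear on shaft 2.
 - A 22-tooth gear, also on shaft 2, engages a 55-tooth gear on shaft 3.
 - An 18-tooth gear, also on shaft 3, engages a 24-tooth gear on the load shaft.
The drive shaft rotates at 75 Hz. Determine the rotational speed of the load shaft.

9 Hz

the drive shaft → shaft 2 (gear mesh, 40/16): 75 ÷ 2.5 = 30 Hz
shaft 2 → shaft 3 (gear mesh, 55/22): 30 ÷ 2.5 = 12 Hz
shaft 3 → the load shaft (gear mesh, 24/18): 12 ÷ 1.3333 = 9 Hz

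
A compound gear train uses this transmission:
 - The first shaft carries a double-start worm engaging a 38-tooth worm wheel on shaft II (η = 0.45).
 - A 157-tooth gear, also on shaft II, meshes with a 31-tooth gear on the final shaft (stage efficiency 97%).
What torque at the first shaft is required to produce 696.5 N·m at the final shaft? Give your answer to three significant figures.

425 N·m

Overall ratio R = 19 × 0.19745 = 3.7516; overall efficiency η = 0.45 × 0.97 = 0.4365.
Input torque = output torque / (R × η) = 696.5 / (3.7516 × 0.4365) = 425.33 N·m.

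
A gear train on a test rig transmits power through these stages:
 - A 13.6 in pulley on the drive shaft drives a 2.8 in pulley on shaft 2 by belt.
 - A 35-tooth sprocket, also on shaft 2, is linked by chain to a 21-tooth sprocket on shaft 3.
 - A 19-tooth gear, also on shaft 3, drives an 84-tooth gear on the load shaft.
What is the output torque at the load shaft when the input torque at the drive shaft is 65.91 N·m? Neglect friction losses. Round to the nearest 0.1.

36.0 N·m

After the belt (2.8/13.6): 65.91 × 0.20588 = 13.57 N·m
After the chain (21/35): 13.57 × 0.6 = 8.1418 N·m
After the gear mesh (84/19): 8.1418 × 4.4211 = 35.995 N·m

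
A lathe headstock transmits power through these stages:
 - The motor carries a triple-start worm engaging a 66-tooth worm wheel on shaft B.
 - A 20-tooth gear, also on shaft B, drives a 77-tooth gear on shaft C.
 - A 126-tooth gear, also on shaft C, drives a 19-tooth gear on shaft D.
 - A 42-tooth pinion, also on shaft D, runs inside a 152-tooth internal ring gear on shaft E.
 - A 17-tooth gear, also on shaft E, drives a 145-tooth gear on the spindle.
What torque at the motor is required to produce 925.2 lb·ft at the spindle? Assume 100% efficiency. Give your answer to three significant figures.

2.35 lb·ft

Overall ratio R = 22 × 3.85 × 0.15079 × 3.619 × 8.5294 = 394.26.
Input torque = output torque / R = 925.2 / 394.26 = 2.3467 lb·ft.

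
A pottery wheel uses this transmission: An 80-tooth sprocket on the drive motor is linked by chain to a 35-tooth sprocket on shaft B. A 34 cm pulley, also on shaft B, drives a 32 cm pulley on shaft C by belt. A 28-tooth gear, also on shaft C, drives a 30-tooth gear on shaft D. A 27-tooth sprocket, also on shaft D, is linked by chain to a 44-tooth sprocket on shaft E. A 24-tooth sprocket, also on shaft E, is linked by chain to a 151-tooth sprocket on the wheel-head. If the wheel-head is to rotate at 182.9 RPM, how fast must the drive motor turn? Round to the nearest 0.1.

Overall ratio R = 0.4375 × 0.94118 × 1.0714 × 1.6296 × 6.2917 = 4.5234.
Required input speed = output speed × R = 182.9 × 4.5234 = 827.33 RPM.

827.3 RPM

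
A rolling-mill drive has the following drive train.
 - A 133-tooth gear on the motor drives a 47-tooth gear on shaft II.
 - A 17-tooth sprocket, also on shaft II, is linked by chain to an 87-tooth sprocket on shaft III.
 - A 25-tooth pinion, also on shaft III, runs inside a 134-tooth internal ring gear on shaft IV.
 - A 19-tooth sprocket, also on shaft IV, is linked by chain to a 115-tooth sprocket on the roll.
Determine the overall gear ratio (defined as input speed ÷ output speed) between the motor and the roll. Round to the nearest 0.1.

58.7

Each stage contributes driven/driver: gear mesh 47/133 = 0.35338, chain 87/17 = 5.1176, internal gear 134/25 = 5.36, chain 115/19 = 6.0526.
Overall: 0.35338 × 5.1176 × 5.36 × 6.0526 = 58.671.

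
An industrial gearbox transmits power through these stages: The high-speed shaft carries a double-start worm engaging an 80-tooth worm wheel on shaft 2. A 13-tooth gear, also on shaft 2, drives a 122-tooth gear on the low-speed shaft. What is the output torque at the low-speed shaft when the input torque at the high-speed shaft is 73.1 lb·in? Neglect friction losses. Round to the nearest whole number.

After the worm (80/2): 73.1 × 40 = 2924 lb·in
After the gear mesh (122/13): 2924 × 9.3846 = 27441 lb·in

27441 lb·in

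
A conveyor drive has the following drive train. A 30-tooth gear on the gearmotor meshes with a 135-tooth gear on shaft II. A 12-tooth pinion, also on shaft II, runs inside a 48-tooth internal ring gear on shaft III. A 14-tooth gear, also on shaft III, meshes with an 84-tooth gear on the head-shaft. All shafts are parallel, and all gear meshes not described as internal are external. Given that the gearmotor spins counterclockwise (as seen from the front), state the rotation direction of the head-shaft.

counterclockwise

the gearmotor → shaft II: external mesh, 1 reversal → CW.
shaft II → shaft III: internal mesh, same direction → CW.
shaft III → the head-shaft: external mesh, 1 reversal → CCW.
2 reversals in total — an even number — so the head-shaft turns the same way as the gearmotor.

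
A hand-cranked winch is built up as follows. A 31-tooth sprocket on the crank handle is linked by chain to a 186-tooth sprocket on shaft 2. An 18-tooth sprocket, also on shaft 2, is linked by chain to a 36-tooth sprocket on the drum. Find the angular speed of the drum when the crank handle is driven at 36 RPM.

the crank handle → shaft 2 (chain, 186/31): 36 ÷ 6 = 6 RPM
shaft 2 → the drum (chain, 36/18): 6 ÷ 2 = 3 RPM

3 RPM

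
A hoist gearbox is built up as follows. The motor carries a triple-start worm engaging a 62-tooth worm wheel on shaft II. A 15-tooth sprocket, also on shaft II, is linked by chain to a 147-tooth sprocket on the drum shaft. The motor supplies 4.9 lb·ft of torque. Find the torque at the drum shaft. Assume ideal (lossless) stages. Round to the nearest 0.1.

992.4 lb·ft

After the worm (62/3): 4.9 × 20.667 = 101.27 lb·ft
After the chain (147/15): 101.27 × 9.8 = 992.41 lb·ft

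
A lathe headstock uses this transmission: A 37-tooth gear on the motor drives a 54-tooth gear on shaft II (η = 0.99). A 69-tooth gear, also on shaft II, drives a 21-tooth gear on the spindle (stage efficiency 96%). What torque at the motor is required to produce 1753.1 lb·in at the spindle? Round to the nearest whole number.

Overall ratio R = 1.4595 × 0.30435 = 0.44418; overall efficiency η = 0.99 × 0.96 = 0.9504.
Input torque = output torque / (R × η) = 1753.1 / (0.44418 × 0.9504) = 4152.8 lb·in.

4153 lb·in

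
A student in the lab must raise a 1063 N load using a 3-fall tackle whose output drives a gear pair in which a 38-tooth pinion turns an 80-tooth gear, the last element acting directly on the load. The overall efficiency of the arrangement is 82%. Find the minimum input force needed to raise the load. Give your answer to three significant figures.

Block-and-tackle MA = number of supporting rope parts = 3.
Gear pair MA = 80/38 = 2.1053.
Combined ideal MA = 3 × 2.1053 = 6.3158.
Actual MA = 6.3158 × 0.82 = 5.1789.
Effort = load / actual MA = 1063 / 5.1789 = 205.25 N.

205 N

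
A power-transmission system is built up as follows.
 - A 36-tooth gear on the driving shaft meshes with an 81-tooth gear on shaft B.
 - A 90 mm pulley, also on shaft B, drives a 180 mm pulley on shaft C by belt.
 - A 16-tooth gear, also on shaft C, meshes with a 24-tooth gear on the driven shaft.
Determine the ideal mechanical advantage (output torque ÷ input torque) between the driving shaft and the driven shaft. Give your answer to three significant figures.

Each stage contributes driven/driver: gear mesh 81/36 = 2.25, belt 180/90 = 2, gear mesh 24/16 = 1.5.
Overall: 2.25 × 2 × 1.5 = 6.75.

6.75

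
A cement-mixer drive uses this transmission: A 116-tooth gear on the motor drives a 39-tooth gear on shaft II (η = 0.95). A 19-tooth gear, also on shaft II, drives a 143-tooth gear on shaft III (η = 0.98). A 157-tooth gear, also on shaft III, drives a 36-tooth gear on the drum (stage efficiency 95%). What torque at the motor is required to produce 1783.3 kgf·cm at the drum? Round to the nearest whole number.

3475 kgf·cm

Overall ratio R = 0.33621 × 7.5263 × 0.2293 = 0.58022; overall efficiency η = 0.95 × 0.98 × 0.95 = 0.8844.
Input torque = output torque / (R × η) = 1783.3 / (0.58022 × 0.8844) = 3475 kgf·cm.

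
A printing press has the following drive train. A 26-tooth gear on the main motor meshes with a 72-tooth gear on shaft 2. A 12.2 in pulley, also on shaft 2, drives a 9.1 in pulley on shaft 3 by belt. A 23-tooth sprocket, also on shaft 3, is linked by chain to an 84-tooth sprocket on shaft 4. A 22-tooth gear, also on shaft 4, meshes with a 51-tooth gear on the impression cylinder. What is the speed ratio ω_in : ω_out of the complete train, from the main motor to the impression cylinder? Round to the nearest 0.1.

Each stage contributes driven/driver: gear mesh 72/26 = 2.7692, belt 9.1/12.2 = 0.7459, chain 84/23 = 3.6522, gear mesh 51/22 = 2.3182.
Overall: 2.7692 × 0.7459 × 3.6522 × 2.3182 = 17.488.

17.5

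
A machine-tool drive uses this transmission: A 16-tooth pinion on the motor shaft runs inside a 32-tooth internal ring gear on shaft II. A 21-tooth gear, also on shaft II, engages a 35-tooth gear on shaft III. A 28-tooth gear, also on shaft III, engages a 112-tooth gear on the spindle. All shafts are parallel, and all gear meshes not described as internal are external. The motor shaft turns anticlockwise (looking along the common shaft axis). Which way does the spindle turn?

anticlockwise

the motor shaft → shaft II: internal mesh, same direction → CCW.
shaft II → shaft III: external mesh, 1 reversal → CW.
shaft III → the spindle: external mesh, 1 reversal → CCW.
2 reversals in total — an even number — so the spindle turns the same way as the motor shaft.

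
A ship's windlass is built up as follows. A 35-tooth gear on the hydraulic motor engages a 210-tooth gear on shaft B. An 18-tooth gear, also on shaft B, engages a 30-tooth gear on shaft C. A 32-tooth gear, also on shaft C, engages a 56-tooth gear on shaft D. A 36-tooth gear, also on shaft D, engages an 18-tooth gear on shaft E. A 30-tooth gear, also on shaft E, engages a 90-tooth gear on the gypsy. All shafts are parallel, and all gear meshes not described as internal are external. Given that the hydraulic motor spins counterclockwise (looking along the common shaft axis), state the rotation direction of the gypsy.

the hydraulic motor → shaft B: external mesh, 1 reversal → CW.
shaft B → shaft C: external mesh, 1 reversal → CCW.
shaft C → shaft D: external mesh, 1 reversal → CW.
shaft D → shaft E: external mesh, 1 reversal → CCW.
shaft E → the gypsy: external mesh, 1 reversal → CW.
5 reversals in total — an odd number — so the gypsy turns opposite to the hydraulic motor.

clockwise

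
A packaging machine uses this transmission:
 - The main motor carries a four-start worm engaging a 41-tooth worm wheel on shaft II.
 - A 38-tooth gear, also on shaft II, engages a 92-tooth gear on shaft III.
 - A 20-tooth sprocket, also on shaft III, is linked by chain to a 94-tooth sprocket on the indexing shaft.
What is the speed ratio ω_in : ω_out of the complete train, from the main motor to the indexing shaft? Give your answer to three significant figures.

Each stage contributes driven/driver: worm 41/4 = 10.25, gear mesh 92/38 = 2.4211, chain 94/20 = 4.7.
Overall: 10.25 × 2.4211 × 4.7 = 116.63.

117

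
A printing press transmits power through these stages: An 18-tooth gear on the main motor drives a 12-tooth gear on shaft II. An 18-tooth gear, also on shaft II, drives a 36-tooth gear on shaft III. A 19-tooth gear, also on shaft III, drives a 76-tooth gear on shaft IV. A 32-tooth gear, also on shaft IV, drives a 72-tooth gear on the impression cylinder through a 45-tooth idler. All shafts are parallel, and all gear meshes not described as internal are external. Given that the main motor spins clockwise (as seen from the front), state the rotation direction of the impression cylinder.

the main motor → shaft II: external mesh, 1 reversal → CCW.
shaft II → shaft III: external mesh, 1 reversal → CW.
shaft III → shaft IV: external mesh, 1 reversal → CCW.
shaft IV → the impression cylinder: driver → idler → driven is 2 external meshes, 2 reversals → CCW.
5 reversals in total — an odd number — so the impression cylinder turns opposite to the main motor.

counterclockwise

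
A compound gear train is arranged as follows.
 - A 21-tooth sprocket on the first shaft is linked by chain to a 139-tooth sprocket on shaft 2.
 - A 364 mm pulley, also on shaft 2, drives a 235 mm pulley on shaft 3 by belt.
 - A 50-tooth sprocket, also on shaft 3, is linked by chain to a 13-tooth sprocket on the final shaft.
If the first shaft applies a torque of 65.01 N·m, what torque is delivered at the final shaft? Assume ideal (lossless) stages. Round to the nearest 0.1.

Chain: ratio = 139/21 = 6.619; torque at shaft 2 = 65.01 × 6.619 = 430.3 N·m.
Belt: ratio = 235/364 = 0.6456; torque at shaft 3 = 430.3 × 0.6456 = 277.81 N·m.
Chain: ratio = 13/50 = 0.26; torque at the final shaft = 277.81 × 0.26 = 72.23 N·m.

72.2 N·m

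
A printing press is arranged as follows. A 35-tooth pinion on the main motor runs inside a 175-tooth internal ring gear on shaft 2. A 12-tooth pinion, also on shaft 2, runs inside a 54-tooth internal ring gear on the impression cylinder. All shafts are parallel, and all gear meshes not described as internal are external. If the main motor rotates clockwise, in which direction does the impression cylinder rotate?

the main motor → shaft 2: internal mesh, same direction → CW.
shaft 2 → the impression cylinder: internal mesh, same direction → CW.
0 reversals in total — an even number — so the impression cylinder turns the same way as the main motor.

clockwise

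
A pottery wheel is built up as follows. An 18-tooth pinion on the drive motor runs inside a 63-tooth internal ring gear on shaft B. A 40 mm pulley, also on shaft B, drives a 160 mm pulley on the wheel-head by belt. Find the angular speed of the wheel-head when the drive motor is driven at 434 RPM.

31 RPM

Internal gear: ratio = 63/18 = 3.5, so shaft B turns at 434 / 3.5 = 124 RPM.
Belt: ratio = 160/40 = 4, so the wheel-head turns at 124 / 4 = 31 RPM.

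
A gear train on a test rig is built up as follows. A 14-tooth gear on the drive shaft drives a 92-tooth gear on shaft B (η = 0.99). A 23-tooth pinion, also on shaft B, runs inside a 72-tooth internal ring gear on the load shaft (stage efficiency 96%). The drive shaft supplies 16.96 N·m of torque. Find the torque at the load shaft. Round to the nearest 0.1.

After the gear mesh (92/14): 16.96 × 6.5714 × 0.99 = 110.34 N·m
After the internal gear (72/23): 110.34 × 3.1304 × 0.96 = 331.59 N·m

331.6 N·m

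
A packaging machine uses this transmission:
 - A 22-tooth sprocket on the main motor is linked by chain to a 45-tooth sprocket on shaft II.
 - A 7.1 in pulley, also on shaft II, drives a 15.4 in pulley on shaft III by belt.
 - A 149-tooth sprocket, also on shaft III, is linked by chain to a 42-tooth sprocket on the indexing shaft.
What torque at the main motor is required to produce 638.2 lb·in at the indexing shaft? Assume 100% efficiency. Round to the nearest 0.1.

510.3 lb·in

Overall ratio R = 2.0455 × 2.169 × 0.28188 = 1.2506.
Input torque = output torque / R = 638.2 / 1.2506 = 510.32 lb·in.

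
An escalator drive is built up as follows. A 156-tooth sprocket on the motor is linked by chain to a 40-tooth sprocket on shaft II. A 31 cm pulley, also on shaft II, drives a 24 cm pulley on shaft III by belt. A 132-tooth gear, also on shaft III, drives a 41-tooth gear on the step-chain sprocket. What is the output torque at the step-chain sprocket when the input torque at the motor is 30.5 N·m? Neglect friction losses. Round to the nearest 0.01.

1.88 N·m

chain 40/156 = 0.25641 → τ = 30.5·0.25641 = 7.8205 N·m
belt 24/31 = 0.77419 → τ = 7.8205·0.77419 = 6.0546 N·m
gear mesh 41/132 = 0.31061 → τ = 6.0546·0.31061 = 1.8806 N·m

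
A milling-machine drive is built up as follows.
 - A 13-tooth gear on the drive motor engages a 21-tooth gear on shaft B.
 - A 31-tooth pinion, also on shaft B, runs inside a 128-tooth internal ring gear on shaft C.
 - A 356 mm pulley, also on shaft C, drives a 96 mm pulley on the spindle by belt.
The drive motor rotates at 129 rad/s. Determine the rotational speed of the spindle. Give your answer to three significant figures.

71.7 rad/s

the drive motor → shaft B (gear mesh, 21/13): 129 ÷ 1.6154 = 79.857 rad/s
shaft B → shaft C (internal gear, 128/31): 79.857 ÷ 4.129 = 19.34 rad/s
shaft C → the spindle (belt, 96/356): 19.34 ÷ 0.26966 = 71.721 rad/s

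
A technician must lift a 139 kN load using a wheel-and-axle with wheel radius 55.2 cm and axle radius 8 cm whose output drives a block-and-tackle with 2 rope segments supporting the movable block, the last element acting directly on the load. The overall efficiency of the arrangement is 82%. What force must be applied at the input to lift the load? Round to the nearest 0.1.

12.3 kN

Wheel-and-axle MA = R/r = 55.2/8 = 6.9.
Block-and-tackle MA = number of supporting rope parts = 2.
Combined ideal MA = 6.9 × 2 = 13.8.
Actual MA = 13.8 × 0.82 = 11.316.
Effort = load / actual MA = 139 / 11.316 = 12.283 kN.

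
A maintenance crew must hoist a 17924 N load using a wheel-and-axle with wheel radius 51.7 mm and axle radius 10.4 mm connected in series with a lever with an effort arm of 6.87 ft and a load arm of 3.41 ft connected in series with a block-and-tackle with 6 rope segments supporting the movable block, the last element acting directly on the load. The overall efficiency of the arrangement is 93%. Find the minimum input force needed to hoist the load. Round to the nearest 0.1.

Wheel-and-axle MA = R/r = 51.7/10.4 = 4.9712.
Lever MA = effort arm / load arm = 6.87/3.41 = 2.0147.
Block-and-tackle MA = number of supporting rope parts = 6.
Combined ideal MA = 4.9712 × 2.0147 × 6 = 60.091.
Actual MA = 60.091 × 0.93 = 55.885.
Effort = load / actual MA = 17924 / 55.885 = 320.73 N.

320.7 N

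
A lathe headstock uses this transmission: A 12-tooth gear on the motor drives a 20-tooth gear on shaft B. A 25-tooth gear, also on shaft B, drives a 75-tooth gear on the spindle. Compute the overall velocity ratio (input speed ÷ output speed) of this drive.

Each stage contributes driven/driver: gear mesh 20/12 = 1.6667, gear mesh 75/25 = 3.
Overall: 1.6667 × 3 = 5.

5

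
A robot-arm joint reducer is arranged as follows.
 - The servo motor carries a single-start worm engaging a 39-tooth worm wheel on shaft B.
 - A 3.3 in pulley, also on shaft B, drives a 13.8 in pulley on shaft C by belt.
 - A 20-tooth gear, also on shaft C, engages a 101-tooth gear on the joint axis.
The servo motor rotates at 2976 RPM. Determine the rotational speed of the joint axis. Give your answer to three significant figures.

Worm: ratio = 39/1 = 39, so shaft B turns at 2976 / 39 = 76.308 RPM.
Belt: ratio = 13.8/3.3 = 4.1818, so shaft C turns at 76.308 / 4.1818 = 18.247 RPM.
Gear mesh: ratio = 101/20 = 5.05, so the joint axis turns at 18.247 / 5.05 = 3.6134 RPM.

3.61 RPM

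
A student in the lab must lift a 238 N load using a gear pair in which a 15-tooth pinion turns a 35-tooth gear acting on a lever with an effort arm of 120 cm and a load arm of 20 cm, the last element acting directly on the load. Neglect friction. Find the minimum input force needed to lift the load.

Gear pair MA = 35/15 = 2.3333.
Lever MA = effort arm / load arm = 120/20 = 6.
Combined ideal MA = 2.3333 × 6 = 14.
Effort = load / MA = 238 / 14 = 17 N.

17 N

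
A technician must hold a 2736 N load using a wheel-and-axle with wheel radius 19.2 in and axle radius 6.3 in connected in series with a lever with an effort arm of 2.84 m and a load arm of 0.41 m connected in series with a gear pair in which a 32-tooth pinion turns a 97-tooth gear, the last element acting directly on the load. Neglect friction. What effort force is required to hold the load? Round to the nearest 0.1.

Wheel-and-axle MA = R/r = 19.2/6.3 = 3.0476.
Lever MA = effort arm / load arm = 2.84/0.41 = 6.9268.
Gear pair MA = 97/32 = 3.0312.
Combined ideal MA = 3.0476 × 6.9268 × 3.0312 = 63.991.
Effort = load / MA = 2736 / 63.991 = 42.756 N.

42.8 N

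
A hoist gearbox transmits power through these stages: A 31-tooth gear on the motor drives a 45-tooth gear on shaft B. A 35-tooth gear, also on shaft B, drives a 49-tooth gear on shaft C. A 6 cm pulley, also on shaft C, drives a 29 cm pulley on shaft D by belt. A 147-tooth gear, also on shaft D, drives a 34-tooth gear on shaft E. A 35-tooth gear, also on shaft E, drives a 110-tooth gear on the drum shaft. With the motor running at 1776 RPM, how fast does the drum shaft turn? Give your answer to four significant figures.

the motor → shaft B (gear mesh, 45/31): 1776 ÷ 1.4516 = 1223.5 RPM
shaft B → shaft C (gear mesh, 49/35): 1223.5 ÷ 1.4 = 873.9 RPM
shaft C → shaft D (belt, 29/6): 873.9 ÷ 4.8333 = 180.81 RPM
shaft D → shaft E (gear mesh, 34/147): 180.81 ÷ 0.23129 = 781.73 RPM
shaft E → the drum shaft (gear mesh, 110/35): 781.73 ÷ 3.1429 = 248.73 RPM

248.7 RPM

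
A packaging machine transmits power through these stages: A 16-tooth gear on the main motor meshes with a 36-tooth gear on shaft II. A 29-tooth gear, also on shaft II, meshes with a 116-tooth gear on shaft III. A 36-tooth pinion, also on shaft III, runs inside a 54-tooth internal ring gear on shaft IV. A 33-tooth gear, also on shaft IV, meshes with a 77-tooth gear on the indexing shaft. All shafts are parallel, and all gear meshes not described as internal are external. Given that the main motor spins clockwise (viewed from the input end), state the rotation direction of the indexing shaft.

the main motor → shaft II: external mesh, 1 reversal → CCW.
shaft II → shaft III: external mesh, 1 reversal → CW.
shaft III → shaft IV: internal mesh, same direction → CW.
shaft IV → the indexing shaft: external mesh, 1 reversal → CCW.
3 reversals in total — an odd number — so the indexing shaft turns opposite to the main motor.

anticlockwise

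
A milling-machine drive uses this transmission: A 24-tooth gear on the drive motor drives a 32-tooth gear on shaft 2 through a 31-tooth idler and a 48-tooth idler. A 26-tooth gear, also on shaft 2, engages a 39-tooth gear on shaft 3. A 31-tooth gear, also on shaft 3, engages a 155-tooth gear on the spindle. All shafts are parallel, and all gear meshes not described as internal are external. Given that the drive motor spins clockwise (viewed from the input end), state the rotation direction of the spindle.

the drive motor → shaft 2: driver → idler → idler → driven is 3 external meshes, 3 reversals → CCW.
shaft 2 → shaft 3: external mesh, 1 reversal → CW.
shaft 3 → the spindle: external mesh, 1 reversal → CCW.
5 reversals in total — an odd number — so the spindle turns opposite to the drive motor.

counterclockwise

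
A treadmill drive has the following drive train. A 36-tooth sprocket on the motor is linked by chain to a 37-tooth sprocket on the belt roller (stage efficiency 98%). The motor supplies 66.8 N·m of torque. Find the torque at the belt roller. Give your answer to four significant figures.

67.28 N·m

Chain: ratio = 37/36 = 1.0278; torque at the belt roller = 66.8 × 1.0278 × 0.98 = 67.282 N·m.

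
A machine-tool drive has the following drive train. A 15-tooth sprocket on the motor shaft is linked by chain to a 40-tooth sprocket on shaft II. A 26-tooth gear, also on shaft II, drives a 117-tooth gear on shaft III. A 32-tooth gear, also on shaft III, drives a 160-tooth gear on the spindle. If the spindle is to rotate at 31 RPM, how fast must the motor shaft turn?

1860 RPM

Overall ratio R = 2.6667 × 4.5 × 5 = 60.
Required input speed = output speed × R = 31 × 60 = 1860 RPM.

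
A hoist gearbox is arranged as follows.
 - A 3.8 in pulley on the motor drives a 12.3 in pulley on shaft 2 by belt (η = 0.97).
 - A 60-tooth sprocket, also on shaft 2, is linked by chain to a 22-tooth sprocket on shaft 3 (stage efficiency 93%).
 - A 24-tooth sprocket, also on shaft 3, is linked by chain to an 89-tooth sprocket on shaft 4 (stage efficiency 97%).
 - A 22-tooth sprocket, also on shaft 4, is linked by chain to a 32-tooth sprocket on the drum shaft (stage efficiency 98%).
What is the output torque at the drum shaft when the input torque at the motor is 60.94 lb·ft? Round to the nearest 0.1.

334.5 lb·ft

After the belt (12.3/3.8): 60.94 × 3.2368 × 0.97 = 191.34 lb·ft
After the chain (22/60): 191.34 × 0.36667 × 0.93 = 65.245 lb·ft
After the chain (89/24): 65.245 × 3.7083 × 0.97 = 234.69 lb·ft
After the chain (32/22): 234.69 × 1.4545 × 0.98 = 334.54 lb·ft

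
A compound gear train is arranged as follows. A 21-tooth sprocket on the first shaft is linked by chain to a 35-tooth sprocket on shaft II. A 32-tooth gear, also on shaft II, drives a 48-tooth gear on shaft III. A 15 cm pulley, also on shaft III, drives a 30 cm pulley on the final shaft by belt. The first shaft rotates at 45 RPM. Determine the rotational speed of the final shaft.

Chain: ratio = 35/21 = 1.6667, so shaft II turns at 45 / 1.6667 = 27 RPM.
Gear mesh: ratio = 48/32 = 1.5, so shaft III turns at 27 / 1.5 = 18 RPM.
Belt: ratio = 30/15 = 2, so the final shaft turns at 18 / 2 = 9 RPM.

9 RPM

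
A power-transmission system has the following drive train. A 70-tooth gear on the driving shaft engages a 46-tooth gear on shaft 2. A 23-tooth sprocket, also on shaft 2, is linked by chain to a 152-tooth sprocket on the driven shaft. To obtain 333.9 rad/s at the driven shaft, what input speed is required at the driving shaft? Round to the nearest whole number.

Overall ratio R = 0.65714 × 6.6087 = 4.3429.
Required input speed = output speed × R = 333.9 × 4.3429 = 1450.1 rad/s.

1450 rad/s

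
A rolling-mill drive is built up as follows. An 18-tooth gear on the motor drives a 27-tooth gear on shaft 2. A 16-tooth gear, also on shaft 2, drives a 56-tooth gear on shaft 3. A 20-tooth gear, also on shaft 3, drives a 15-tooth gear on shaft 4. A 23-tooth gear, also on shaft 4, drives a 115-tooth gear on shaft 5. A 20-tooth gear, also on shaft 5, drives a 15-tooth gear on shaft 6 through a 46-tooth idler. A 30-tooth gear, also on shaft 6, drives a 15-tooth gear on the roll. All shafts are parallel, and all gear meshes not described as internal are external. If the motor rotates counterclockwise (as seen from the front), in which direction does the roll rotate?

clockwise

the motor → shaft 2: external mesh, 1 reversal → CW.
shaft 2 → shaft 3: external mesh, 1 reversal → CCW.
shaft 3 → shaft 4: external mesh, 1 reversal → CW.
shaft 4 → shaft 5: external mesh, 1 reversal → CCW.
shaft 5 → shaft 6: driver → idler → driven is 2 external meshes, 2 reversals → CCW.
shaft 6 → the roll: external mesh, 1 reversal → CW.
7 reversals in total — an odd number — so the roll turns opposite to the motor.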